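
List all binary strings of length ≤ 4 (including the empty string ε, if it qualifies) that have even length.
Checking every binary string of length 0 to 4:
  Length 0: accepted: ε | rejected: (none)
  Length 1: accepted: (none) | rejected: 0, 1
  Length 2: accepted: 00, 01, 10, 11 | rejected: (none)
  Length 3: accepted: (none) | rejected: 000, 001, 010, 011, 100, 101, 110, 111
  Length 4: accepted: 0000, 0001, 0010, 0011, 0100, 0101, 0110, 0111, 1000, 1001, 1010, 1011, 1100, 1101, 1110, 1111 | rejected: (none)
Total: 21 string(s).

Final answer: ε, 00, 01, 10, 11, 0000, 0001, 0010, 0011, 0100, 0101, 0110, 0111, 1000, 1001, 1010, 1011, 1100, 1101, 1110, 1111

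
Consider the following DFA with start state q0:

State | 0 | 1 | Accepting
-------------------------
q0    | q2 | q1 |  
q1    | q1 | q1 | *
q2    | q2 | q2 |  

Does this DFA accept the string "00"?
Start in q0.
Read '0': q0 → q2
Read '0': q2 → q2
Final state q2 is not accepting, so the string is rejected.

Final answer: No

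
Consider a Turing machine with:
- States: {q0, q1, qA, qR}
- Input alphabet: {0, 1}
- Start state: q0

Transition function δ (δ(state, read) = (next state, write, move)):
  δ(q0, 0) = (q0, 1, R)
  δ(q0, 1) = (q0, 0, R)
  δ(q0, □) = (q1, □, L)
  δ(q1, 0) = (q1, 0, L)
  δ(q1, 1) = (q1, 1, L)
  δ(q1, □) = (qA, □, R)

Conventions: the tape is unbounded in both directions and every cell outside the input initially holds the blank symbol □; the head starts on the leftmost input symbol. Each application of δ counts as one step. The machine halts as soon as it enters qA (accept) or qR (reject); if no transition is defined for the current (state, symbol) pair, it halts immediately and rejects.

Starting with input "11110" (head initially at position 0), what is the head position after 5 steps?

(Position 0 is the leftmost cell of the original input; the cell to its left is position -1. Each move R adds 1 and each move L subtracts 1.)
Step 0: [q0]11110 (head at position 0)
Step 1: δ(q0, 1) = (q0, 0, R)  ⊢  0[q0]1110 (head at position 1)
Step 2: δ(q0, 1) = (q0, 0, R)  ⊢  00[q0]110 (head at position 2)
Step 3: δ(q0, 1) = (q0, 0, R)  ⊢  000[q0]10 (head at position 3)
Step 4: δ(q0, 1) = (q0, 0, R)  ⊢  0000[q0]0 (head at position 4)
Step 5: δ(q0, 0) = (q0, 1, R)  ⊢  00001[q0]□ (head at position 5)
Head position after 5 steps: 5

Final answer: Position 5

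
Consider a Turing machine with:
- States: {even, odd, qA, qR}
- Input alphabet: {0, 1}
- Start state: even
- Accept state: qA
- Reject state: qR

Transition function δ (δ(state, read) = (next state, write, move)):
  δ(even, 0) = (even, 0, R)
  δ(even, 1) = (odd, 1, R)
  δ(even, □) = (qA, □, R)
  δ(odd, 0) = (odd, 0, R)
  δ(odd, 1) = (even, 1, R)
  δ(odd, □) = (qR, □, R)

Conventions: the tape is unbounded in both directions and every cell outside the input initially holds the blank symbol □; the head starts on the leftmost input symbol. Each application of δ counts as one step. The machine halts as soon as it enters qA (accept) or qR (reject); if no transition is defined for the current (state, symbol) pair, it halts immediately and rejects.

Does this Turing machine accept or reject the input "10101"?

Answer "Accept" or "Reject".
Step 0: [even]10101 (head at position 0)
Step 1: δ(even, 1) = (odd, 1, R)  ⊢  1[odd]0101 (head at position 1)
Step 2: δ(odd, 0) = (odd, 0, R)  ⊢  10[odd]101 (head at position 2)
Step 3: δ(odd, 1) = (even, 1, R)  ⊢  101[even]01 (head at position 3)
Step 4: δ(even, 0) = (even, 0, R)  ⊢  1010[even]1 (head at position 4)
Step 5: δ(even, 1) = (odd, 1, R)  ⊢  10101[odd]□ (head at position 5)
Step 6: δ(odd, □) = (qR, □, R)  ⊢  10101□[qR]□ (head at position 6)
The machine is in qR, so it halts and rejects.

Final answer: Reject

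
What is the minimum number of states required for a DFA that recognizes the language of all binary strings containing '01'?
Language: binary strings containing '01'
Lower bound (Myhill–Nerode): the prefixes ε, 0, 01 are pairwise distinguishable:
  ε vs 01: suffix ε distinguishes them (ε is rejected, 01 is accepted)
  0 vs 01: suffix ε distinguishes them (0 is rejected, 01 is accepted)
  ε vs 0: suffix 1 distinguishes them (ε·1 = 1 is rejected, 0·1 = 01 is accepted)
So any DFA needs at least 3 states.
Upper bound: a DFA with 3 states exists (one state per class above: 'no progress', 'last symbol 0', and 'seen 01' (accepting sink)).
Minimum states: 3

Final answer: 3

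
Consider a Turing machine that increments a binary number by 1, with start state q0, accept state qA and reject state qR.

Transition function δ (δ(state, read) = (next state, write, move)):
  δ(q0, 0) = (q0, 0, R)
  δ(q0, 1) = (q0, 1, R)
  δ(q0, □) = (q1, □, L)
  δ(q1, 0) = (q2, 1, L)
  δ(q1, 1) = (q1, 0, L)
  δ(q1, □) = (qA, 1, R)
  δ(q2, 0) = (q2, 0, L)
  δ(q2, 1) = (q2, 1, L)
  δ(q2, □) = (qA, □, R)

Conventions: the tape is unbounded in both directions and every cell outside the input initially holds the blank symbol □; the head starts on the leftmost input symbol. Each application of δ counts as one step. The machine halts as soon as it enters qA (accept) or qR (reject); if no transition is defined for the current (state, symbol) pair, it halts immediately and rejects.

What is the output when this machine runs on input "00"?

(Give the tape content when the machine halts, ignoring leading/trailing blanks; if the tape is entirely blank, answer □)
Step 0: [q0]00 (head at position 0)
Step 1: δ(q0, 0) = (q0, 0, R)  ⊢  0[q0]0 (head at position 1)
Step 2: δ(q0, 0) = (q0, 0, R)  ⊢  00[q0]□ (head at position 2)
Step 3: δ(q0, □) = (q1, □, L)  ⊢  0[q1]0□ (head at position 1)
Step 4: δ(q1, 0) = (q2, 1, L)  ⊢  [q2]01□ (head at position 0)
Step 5: δ(q2, 0) = (q2, 0, L)  ⊢  [q2]□01□ (head at position -1)
Step 6: δ(q2, □) = (qA, □, R)  ⊢  □[qA]01□ (head at position 0)
The machine is in qA, so it halts and accepts.
Tape content when halted (ignoring surrounding blanks): 01

Final answer: Output: 01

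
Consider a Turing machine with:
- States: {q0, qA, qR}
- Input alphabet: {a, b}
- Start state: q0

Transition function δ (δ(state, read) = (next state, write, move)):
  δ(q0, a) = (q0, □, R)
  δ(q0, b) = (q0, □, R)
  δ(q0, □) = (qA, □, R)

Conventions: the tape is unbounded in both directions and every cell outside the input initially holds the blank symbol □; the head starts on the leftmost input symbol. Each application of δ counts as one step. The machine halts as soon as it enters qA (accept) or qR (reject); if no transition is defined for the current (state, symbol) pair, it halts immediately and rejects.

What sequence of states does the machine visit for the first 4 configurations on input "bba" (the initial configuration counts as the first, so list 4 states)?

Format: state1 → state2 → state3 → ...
Step 0: [q0]bba (head at position 0)
Step 1: δ(q0, b) = (q0, □, R)  ⊢  □[q0]ba (head at position 1)
Step 2: δ(q0, b) = (q0, □, R)  ⊢  □□[q0]a (head at position 2)
Step 3: δ(q0, a) = (q0, □, R)  ⊢  □□□[q0]□ (head at position 3)
Reading off the states of these 4 configurations: q0 → q0 → q0 → q0

Final answer: q0 → q0 → q0 → q0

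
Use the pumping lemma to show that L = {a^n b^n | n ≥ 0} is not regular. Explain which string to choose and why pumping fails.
Language: L = {a^n b^n | n ≥ 0} (equal numbers of a's followed by b's)
Step 1: Assume for contradiction that L is regular, with pumping length p.
Step 2: Choose s = a^p b^p. Then s ∈ L (it has p a's followed by p b's) and |s| ≥ p.
Step 3: Consider any decomposition s = xyz with |xy| ≤ p and |y| > 0. Since |xy| ≤ p and the first p symbols of s are all a's, y = a^k for some k with 1 ≤ k ≤ p.
Step 4: Pumping up (i = 2): xy²z = a^(p+k) b^p, which has more a's than b's, so xy²z ∉ L.
This contradicts the pumping lemma, so L is not regular.

Final answer: Choose s = a^p b^p. Since |xy| ≤ p, y = a^k with k ≥ 1. Then xy²z = a^(p+k) b^p ∉ L.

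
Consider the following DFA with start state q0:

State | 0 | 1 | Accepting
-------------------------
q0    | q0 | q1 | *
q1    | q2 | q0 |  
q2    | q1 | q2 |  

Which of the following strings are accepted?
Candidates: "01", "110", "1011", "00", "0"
"01": q0 → q0 → q1; q1 is not accepting → rejected
"110": q0 → q1 → q0 → q0; q0 is accepting → accepted
"1011": q0 → q1 → q2 → q2 → q2; q2 is not accepting → rejected
"00": q0 → q0 → q0; q0 is accepting → accepted
"0": q0 → q0; q0 is accepting → accepted

Final answer: "110", "00", "0"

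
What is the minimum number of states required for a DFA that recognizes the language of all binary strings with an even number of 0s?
Language: binary strings with an even number of 0s
Lower bound (Myhill–Nerode): the prefixes ε, 0 are pairwise distinguishable:
  ε vs 0: suffix ε distinguishes them (ε has zero 0s (accepted), 0 has one 0 (rejected))
So any DFA needs at least 2 states.
Upper bound: a DFA with 2 states exists (one state per class above).
Minimum states: 2

Final answer: 2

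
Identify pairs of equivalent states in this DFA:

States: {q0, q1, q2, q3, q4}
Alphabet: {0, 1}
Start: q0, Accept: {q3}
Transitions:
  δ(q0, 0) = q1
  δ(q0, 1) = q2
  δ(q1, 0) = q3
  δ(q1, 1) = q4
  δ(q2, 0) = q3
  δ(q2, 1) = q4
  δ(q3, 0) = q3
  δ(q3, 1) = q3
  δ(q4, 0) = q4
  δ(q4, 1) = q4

Using the table-filling algorithm:
Round 0 – mark pairs where exactly one state is accepting: (q0,q3), (q1,q3), (q2,q3), (q3,q4)
Round 1 – newly marked: (q0,q1) [on 0: q1 vs q3, already marked]; (q0,q2) [on 0: q1 vs q3, already marked]; (q1,q4) [on 0: q3 vs q4, already marked]; (q2,q4) [on 0: q3 vs q4, already marked]
Round 2 – newly marked: (q0,q4) [on 0: q1 vs q4, already marked]
No further pairs can be marked.
(q1, q2) unmarked: δ(q1,0)=q3, δ(q2,0)=q3; δ(q1,1)=q4, δ(q2,1)=q4 → equivalent
Equivalent pairs: (q1, q2)

Final answer: Equivalent pairs: (q1, q2)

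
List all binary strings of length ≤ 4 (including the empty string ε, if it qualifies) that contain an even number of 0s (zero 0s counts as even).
Checking every binary string of length 0 to 4:
  Length 0: accepted: ε | rejected: (none)
  Length 1: accepted: 1 | rejected: 0
  Length 2: accepted: 00, 11 | rejected: 01, 10
  Length 3: accepted: 001, 010, 100, 111 | rejected: 000, 011, 101, 110
  Length 4: accepted: 0000, 0011, 0101, 0110, 1001, 1010, 1100, 1111 | rejected: 0001, 0010, 0100, 0111, 1000, 1011, 1101, 1110
Total: 16 string(s).

Final answer: ε, 1, 00, 11, 001, 010, 100, 111, 0000, 0011, 0101, 0110, 1001, 1010, 1100, 1111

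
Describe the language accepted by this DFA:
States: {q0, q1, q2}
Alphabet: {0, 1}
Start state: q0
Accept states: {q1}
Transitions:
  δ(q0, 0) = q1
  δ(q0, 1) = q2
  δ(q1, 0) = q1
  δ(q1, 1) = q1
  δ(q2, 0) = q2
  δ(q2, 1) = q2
Analyzing the DFA structure:
Start state: q0
Accept states: {q1}
Interpreting what each state remembers (checking against the transitions):
  q0: nothing has been read yet
  q1: the first symbol was 0
  q2: the first symbol was 1 (trap state)
  δ(q0, 0): in q0 (nothing has been read yet), after reading 0 we have: the first symbol was 0 → q1
  δ(q0, 1): in q0 (nothing has been read yet), after reading 1 we have: the first symbol was 1 (trap state) → q2
  δ(q1, 0): in q1 (the first symbol was 0), after reading 0 we have: the first symbol was 0 → q1
  δ(q1, 1): in q1 (the first symbol was 0), after reading 1 we have: the first symbol was 0 → q1
  δ(q2, 0): in q2 (the first symbol was 1 (trap state)), after reading 0 we have: the first symbol was 1 (trap state) → q2
  δ(q2, 1): in q2 (the first symbol was 1 (trap state)), after reading 1 we have: the first symbol was 1 (trap state) → q2
A string is accepted iff it ends in {q1}, i.e. the first symbol was 0.
Language: All binary strings starting with 0

Final answer: All binary strings starting with 0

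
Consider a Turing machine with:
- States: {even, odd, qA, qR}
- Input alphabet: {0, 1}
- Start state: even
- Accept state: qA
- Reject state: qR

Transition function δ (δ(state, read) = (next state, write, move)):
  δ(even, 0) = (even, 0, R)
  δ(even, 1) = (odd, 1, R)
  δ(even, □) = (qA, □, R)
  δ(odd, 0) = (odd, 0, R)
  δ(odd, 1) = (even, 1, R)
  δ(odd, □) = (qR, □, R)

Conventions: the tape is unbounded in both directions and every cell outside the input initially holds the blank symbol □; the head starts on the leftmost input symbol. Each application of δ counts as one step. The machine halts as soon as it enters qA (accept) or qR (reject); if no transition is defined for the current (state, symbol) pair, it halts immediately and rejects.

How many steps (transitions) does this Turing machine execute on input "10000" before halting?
Step 0: [even]10000 (head at position 0)
Step 1: δ(even, 1) = (odd, 1, R)  ⊢  1[odd]0000 (head at position 1)
Step 2: δ(odd, 0) = (odd, 0, R)  ⊢  10[odd]000 (head at position 2)
Step 3: δ(odd, 0) = (odd, 0, R)  ⊢  100[odd]00 (head at position 3)
Step 4: δ(odd, 0) = (odd, 0, R)  ⊢  1000[odd]0 (head at position 4)
Step 5: δ(odd, 0) = (odd, 0, R)  ⊢  10000[odd]□ (head at position 5)
Step 6: δ(odd, □) = (qR, □, R)  ⊢  10000□[qR]□ (head at position 6)
The machine is in qR, so it halts and rejects.
Number of transitions executed: 6.

Final answer: 6 steps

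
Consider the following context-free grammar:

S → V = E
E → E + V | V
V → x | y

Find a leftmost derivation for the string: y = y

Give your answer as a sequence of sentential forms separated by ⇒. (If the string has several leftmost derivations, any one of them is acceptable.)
Start with S.
Step 1: the leftmost non-terminal is S; apply S → V = E:  V = E
Step 2: the leftmost non-terminal is V; apply V → y:  y = E
Step 3: the leftmost non-terminal is E; apply E → V:  y = V
Step 4: the leftmost non-terminal is V; apply V → y:  y = y

Final answer: S ⇒ V = E ⇒ y = E ⇒ y = V ⇒ y = y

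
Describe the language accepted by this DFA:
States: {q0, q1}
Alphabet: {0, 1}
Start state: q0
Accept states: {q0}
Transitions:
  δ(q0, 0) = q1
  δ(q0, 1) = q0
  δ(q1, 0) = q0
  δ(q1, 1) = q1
Analyzing the DFA structure:
Start state: q0
Accept states: {q0}
Interpreting what each state remembers (checking against the transitions):
  q0: an even number of 0s has been read so far
  q1: an odd number of 0s has been read so far
  δ(q0, 0): in q0 (an even number of 0s has been read so far), after reading 0 we have: an odd number of 0s has been read so far → q1
  δ(q0, 1): in q0 (an even number of 0s has been read so far), after reading 1 we have: an even number of 0s has been read so far → q0
  δ(q1, 0): in q1 (an odd number of 0s has been read so far), after reading 0 we have: an even number of 0s has been read so far → q0
  δ(q1, 1): in q1 (an odd number of 0s has been read so far), after reading 1 we have: an odd number of 0s has been read so far → q1
A string is accepted iff it ends in {q0}, i.e. an even number of 0s has been read so far.
Language: All binary strings with an even number of 0s

Final answer: All binary strings with an even number of 0s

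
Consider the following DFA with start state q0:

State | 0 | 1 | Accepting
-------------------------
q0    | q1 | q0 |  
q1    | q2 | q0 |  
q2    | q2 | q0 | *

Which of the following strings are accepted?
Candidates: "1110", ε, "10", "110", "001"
"1110": q0 → q0 → q0 → q0 → q1; q1 is not accepting → rejected
ε: q0; q0 is not accepting → rejected
"10": q0 → q0 → q1; q1 is not accepting → rejected
"110": q0 → q0 → q0 → q1; q1 is not accepting → rejected
"001": q0 → q1 → q2 → q0; q0 is not accepting → rejected

Final answer: None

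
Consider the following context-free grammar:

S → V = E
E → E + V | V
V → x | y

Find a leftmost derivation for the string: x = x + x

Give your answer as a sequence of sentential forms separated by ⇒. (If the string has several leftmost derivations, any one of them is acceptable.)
Start with S.
Step 1: the leftmost non-terminal is S; apply S → V = E:  V = E
Step 2: the leftmost non-terminal is V; apply V → x:  x = E
Step 3: the leftmost non-terminal is E; apply E → E + V:  x = E + V
Step 4: the leftmost non-terminal is E; apply E → V:  x = V + V
Step 5: the leftmost non-terminal is V; apply V → x:  x = x + V
Step 6: the leftmost non-terminal is V; apply V → x:  x = x + x

Final answer: S ⇒ V = E ⇒ x = E ⇒ x = E + V ⇒ x = V + V ⇒ x = x + V ⇒ x = x + x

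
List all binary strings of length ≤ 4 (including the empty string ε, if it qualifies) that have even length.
Checking every binary string of length 0 to 4:
  Length 0: accepted: ε | rejected: (none)
  Length 1: accepted: (none) | rejected: 0, 1
  Length 2: accepted: 00, 01, 10, 11 | rejected: (none)
  Length 3: accepted: (none) | rejected: 000, 001, 010, 011, 100, 101, 110, 111
  Length 4: accepted: 0000, 0001, 0010, 0011, 0100, 0101, 0110, 0111, 1000, 1001, 1010, 1011, 1100, 1101, 1110, 1111 | rejected: (none)
Total: 21 string(s).

Final answer: ε, 00, 01, 10, 11, 0000, 0001, 0010, 0011, 0100, 0101, 0110, 0111, 1000, 1001, 1010, 1011, 1100, 1101, 1110, 1111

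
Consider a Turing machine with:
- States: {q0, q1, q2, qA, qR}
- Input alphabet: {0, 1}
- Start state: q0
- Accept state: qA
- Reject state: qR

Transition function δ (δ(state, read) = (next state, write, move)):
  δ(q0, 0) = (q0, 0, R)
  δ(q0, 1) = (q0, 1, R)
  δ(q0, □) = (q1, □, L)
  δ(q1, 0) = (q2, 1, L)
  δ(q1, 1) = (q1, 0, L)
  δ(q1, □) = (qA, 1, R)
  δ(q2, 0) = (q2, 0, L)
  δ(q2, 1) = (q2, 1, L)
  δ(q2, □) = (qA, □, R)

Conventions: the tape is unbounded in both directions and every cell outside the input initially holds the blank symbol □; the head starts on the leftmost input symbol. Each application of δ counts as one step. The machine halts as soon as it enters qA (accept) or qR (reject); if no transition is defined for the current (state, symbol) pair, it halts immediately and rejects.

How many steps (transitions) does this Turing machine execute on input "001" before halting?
Step 0: [q0]001 (head at position 0)
Step 1: δ(q0, 0) = (q0, 0, R)  ⊢  0[q0]01 (head at position 1)
Step 2: δ(q0, 0) = (q0, 0, R)  ⊢  00[q0]1 (head at position 2)
Step 3: δ(q0, 1) = (q0, 1, R)  ⊢  001[q0]□ (head at position 3)
Step 4: δ(q0, □) = (q1, □, L)  ⊢  00[q1]1□ (head at position 2)
Step 5: δ(q1, 1) = (q1, 0, L)  ⊢  0[q1]00□ (head at position 1)
Step 6: δ(q1, 0) = (q2, 1, L)  ⊢  [q2]010□ (head at position 0)
Step 7: δ(q2, 0) = (q2, 0, L)  ⊢  [q2]□010□ (head at position -1)
Step 8: δ(q2, □) = (qA, □, R)  ⊢  □[qA]010□ (head at position 0)
The machine is in qA, so it halts and accepts.
Number of transitions executed: 8.

Final answer: 8 steps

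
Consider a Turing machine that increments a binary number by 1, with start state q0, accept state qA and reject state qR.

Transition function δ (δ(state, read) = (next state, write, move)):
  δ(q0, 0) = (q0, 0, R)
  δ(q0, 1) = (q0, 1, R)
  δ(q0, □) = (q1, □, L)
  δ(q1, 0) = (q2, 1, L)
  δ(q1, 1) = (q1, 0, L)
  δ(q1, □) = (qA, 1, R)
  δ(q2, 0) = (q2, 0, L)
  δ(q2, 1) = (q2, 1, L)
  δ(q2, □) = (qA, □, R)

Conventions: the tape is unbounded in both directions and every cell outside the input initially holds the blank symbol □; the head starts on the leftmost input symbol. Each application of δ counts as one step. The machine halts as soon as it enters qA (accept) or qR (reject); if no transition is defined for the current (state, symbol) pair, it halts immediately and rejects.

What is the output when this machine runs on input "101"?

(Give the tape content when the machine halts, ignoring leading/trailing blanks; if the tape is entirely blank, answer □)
Step 0: [q0]101 (head at position 0)
Step 1: δ(q0, 1) = (q0, 1, R)  ⊢  1[q0]01 (head at position 1)
Step 2: δ(q0, 0) = (q0, 0, R)  ⊢  10[q0]1 (head at position 2)
Step 3: δ(q0, 1) = (q0, 1, R)  ⊢  101[q0]□ (head at position 3)
Step 4: δ(q0, □) = (q1, □, L)  ⊢  10[q1]1□ (head at position 2)
Step 5: δ(q1, 1) = (q1, 0, L)  ⊢  1[q1]00□ (head at position 1)
Step 6: δ(q1, 0) = (q2, 1, L)  ⊢  [q2]110□ (head at position 0)
Step 7: δ(q2, 1) = (q2, 1, L)  ⊢  [q2]□110□ (head at position -1)
Step 8: δ(q2, □) = (qA, □, R)  ⊢  □[qA]110□ (head at position 0)
The machine is in qA, so it halts and accepts.
Tape content when halted (ignoring surrounding blanks): 110

Final answer: Output: 110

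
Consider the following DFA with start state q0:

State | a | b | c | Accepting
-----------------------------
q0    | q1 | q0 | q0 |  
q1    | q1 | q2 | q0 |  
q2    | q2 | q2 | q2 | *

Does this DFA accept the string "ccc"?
Start in q0.
Read 'c': q0 → q0
Read 'c': q0 → q0
Read 'c': q0 → q0
Final state q0 is not accepting, so the string is rejected.

Final answer: No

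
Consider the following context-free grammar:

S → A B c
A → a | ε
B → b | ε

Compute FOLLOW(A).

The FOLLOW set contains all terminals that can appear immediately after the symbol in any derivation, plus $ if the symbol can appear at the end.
A occurs in S → A B c followed by B c. Add FIRST(B) minus ε = {b}; B is nullable (B → ε), so what follows B can also follow A: the terminal c. FOLLOW(A) = {b, c}.

Final answer: {b, c}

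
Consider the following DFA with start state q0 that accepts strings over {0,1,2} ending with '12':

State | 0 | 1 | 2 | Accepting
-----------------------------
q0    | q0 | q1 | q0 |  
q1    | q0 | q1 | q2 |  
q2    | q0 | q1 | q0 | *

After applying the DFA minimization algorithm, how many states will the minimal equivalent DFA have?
All 3 states are reachable from q0, so none can be removed as unreachable.
Table-filling: first mark every (accepting, non-accepting) pair as distinguishable (accepting: {q2}; non-accepting: {q0, q1}).
Round 1: (q0, q1) on '2' go to q0 and q2, already distinguishable → mark.
Every pair of states is distinguishable, so the DFA is already minimal.
Equivalence classes: {q0}, {q1}, {q2} → 3 states.

Final answer: 3 states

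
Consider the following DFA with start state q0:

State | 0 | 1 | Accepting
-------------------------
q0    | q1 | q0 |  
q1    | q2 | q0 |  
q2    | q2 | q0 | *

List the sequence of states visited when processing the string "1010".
q0 → q0 → q1 → q0 → q1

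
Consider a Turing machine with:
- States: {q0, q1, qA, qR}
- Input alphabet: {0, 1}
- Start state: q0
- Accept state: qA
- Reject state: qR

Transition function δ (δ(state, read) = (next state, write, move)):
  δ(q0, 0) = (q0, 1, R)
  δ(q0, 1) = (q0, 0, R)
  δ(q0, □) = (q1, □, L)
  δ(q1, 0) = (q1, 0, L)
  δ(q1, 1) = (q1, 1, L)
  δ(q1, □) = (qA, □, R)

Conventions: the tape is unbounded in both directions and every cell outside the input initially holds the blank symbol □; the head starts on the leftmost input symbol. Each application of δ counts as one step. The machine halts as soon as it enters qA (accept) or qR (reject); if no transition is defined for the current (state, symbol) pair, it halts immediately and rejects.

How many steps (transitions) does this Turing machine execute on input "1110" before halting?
Step 0: [q0]1110 (head at position 0)
Step 1: δ(q0, 1) = (q0, 0, R)  ⊢  0[q0]110 (head at position 1)
Step 2: δ(q0, 1) = (q0, 0, R)  ⊢  00[q0]10 (head at position 2)
Step 3: δ(q0, 1) = (q0, 0, R)  ⊢  000[q0]0 (head at position 3)
Step 4: δ(q0, 0) = (q0, 1, R)  ⊢  0001[q0]□ (head at position 4)
Step 5: δ(q0, □) = (q1, □, L)  ⊢  000[q1]1□ (head at position 3)
Step 6: δ(q1, 1) = (q1, 1, L)  ⊢  00[q1]01□ (head at position 2)
Step 7: δ(q1, 0) = (q1, 0, L)  ⊢  0[q1]001□ (head at position 1)
Step 8: δ(q1, 0) = (q1, 0, L)  ⊢  [q1]0001□ (head at position 0)
Step 9: δ(q1, 0) = (q1, 0, L)  ⊢  [q1]□0001□ (head at position -1)
Step 10: δ(q1, □) = (qA, □, R)  ⊢  □[qA]0001□ (head at position 0)
The machine is in qA, so it halts and accepts.
Number of transitions executed: 10.

Final answer: 10 steps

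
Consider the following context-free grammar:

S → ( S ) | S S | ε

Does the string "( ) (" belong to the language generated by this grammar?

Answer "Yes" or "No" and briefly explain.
Each production adds parentheses only in matched pairs (S → ( S )) or none at all, so every derived string has equally many '(' and ')'. The string ( ) ( has two '(' and one ')', so it cannot be derived.

Final answer: No - no valid derivation exists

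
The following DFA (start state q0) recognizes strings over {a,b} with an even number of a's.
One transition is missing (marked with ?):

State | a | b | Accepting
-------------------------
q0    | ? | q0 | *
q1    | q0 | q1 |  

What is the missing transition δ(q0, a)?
q1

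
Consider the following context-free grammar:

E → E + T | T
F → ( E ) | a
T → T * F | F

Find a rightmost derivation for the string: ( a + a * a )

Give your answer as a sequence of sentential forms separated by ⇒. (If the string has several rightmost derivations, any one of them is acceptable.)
Start with E.
Step 1: the rightmost non-terminal is E; apply E → T:  T
Step 2: the rightmost non-terminal is T; apply T → F:  F
Step 3: the rightmost non-terminal is F; apply F → ( E ):  ( E )
Step 4: the rightmost non-terminal is E; apply E → E + T:  ( E + T )
Step 5: the rightmost non-terminal is T; apply T → T * F:  ( E + T * F )
Step 6: the rightmost non-terminal is F; apply F → a:  ( E + T * a )
Step 7: the rightmost non-terminal is T; apply T → F:  ( E + F * a )
Step 8: the rightmost non-terminal is F; apply F → a:  ( E + a * a )
Step 9: the rightmost non-terminal is E; apply E → T:  ( T + a * a )
Step 10: the rightmost non-terminal is T; apply T → F:  ( F + a * a )
Step 11: the rightmost non-terminal is F; apply F → a:  ( a + a * a )

Final answer: E ⇒ T ⇒ F ⇒ ( E ) ⇒ ( E + T ) ⇒ ( E + T * F ) ⇒ ( E + T * a ) ⇒ ( E + F * a ) ⇒ ( E + a * a ) ⇒ ( T + a * a ) ⇒ ( F + a * a ) ⇒ ( a + a * a )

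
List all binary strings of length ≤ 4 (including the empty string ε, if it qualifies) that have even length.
Checking every binary string of length 0 to 4:
  Length 0: accepted: ε | rejected: (none)
  Length 1: accepted: (none) | rejected: 0, 1
  Length 2: accepted: 00, 01, 10, 11 | rejected: (none)
  Length 3: accepted: (none) | rejected: 000, 001, 010, 011, 100, 101, 110, 111
  Length 4: accepted: 0000, 0001, 0010, 0011, 0100, 0101, 0110, 0111, 1000, 1001, 1010, 1011, 1100, 1101, 1110, 1111 | rejected: (none)
Total: 21 string(s).

Final answer: ε, 00, 01, 10, 11, 0000, 0001, 0010, 0011, 0100, 0101, 0110, 0111, 1000, 1001, 1010, 1011, 1100, 1101, 1110, 1111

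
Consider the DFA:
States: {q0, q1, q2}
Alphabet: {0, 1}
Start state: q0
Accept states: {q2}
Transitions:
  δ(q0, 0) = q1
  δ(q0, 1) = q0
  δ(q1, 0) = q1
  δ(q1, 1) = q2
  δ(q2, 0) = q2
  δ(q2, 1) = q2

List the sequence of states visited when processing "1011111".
Starting at q0
Read '1': q0 -> q0
Read '0': q0 -> q1
Read '1': q1 -> q2
Read '1': q2 -> q2
Read '1': q2 -> q2
Read '1': q2 -> q2
Read '1': q2 -> q2

Final answer: q0 -> q0 -> q1 -> q2 -> q2 -> q2 -> q2 -> q2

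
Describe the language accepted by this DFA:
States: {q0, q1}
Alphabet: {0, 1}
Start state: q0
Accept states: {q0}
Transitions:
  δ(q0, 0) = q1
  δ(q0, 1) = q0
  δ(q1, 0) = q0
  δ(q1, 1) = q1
Analyzing the DFA structure:
Start state: q0
Accept states: {q0}
Interpreting what each state remembers (checking against the transitions):
  q0: an even number of 0s has been read so far
  q1: an odd number of 0s has been read so far
  δ(q0, 0): in q0 (an even number of 0s has been read so far), after reading 0 we have: an odd number of 0s has been read so far → q1
  δ(q0, 1): in q0 (an even number of 0s has been read so far), after reading 1 we have: an even number of 0s has been read so far → q0
  δ(q1, 0): in q1 (an odd number of 0s has been read so far), after reading 0 we have: an even number of 0s has been read so far → q0
  δ(q1, 1): in q1 (an odd number of 0s has been read so far), after reading 1 we have: an odd number of 0s has been read so far → q1
A string is accepted iff it ends in {q0}, i.e. an even number of 0s has been read so far.
Language: All binary strings with an even number of 0s

Final answer: All binary strings with an even number of 0s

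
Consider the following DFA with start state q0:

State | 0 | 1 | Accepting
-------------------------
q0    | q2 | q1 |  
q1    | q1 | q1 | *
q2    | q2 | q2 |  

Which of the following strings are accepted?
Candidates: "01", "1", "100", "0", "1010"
"01": q0 → q2 → q2; q2 is not accepting → rejected
"1": q0 → q1; q1 is accepting → accepted
"100": q0 → q1 → q1 → q1; q1 is accepting → accepted
"0": q0 → q2; q2 is not accepting → rejected
"1010": q0 → q1 → q1 → q1 → q1; q1 is accepting → accepted

Final answer: "1", "100", "1010"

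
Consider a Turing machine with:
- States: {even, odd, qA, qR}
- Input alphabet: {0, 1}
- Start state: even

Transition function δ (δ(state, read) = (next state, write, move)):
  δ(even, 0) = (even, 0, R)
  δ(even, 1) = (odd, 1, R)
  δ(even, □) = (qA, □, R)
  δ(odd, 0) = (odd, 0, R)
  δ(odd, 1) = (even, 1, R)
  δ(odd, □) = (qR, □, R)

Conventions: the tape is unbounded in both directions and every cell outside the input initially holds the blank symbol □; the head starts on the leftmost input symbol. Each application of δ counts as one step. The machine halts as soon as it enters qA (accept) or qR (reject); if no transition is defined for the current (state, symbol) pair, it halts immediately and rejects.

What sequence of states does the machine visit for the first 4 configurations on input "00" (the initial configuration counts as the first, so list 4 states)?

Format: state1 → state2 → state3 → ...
Step 0: [even]00 (head at position 0)
Step 1: δ(even, 0) = (even, 0, R)  ⊢  0[even]0 (head at position 1)
Step 2: δ(even, 0) = (even, 0, R)  ⊢  00[even]□ (head at position 2)
Step 3: δ(even, □) = (qA, □, R)  ⊢  00□[qA]□ (head at position 3)
Reading off the states of these 4 configurations: even → even → even → qA

Final answer: even → even → even → qA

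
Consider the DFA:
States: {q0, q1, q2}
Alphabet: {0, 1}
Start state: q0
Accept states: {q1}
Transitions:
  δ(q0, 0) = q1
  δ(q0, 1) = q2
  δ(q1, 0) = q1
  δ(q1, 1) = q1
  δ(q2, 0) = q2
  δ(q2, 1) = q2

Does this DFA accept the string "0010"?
Processing string "0010":
  q0 --0--> q1
  q1 --0--> q1
  q1 --1--> q1
  q1 --0--> q1
Final state: q1
Accept states: {q1}
q1 is an accept state, so the string is accepted.

Final answer: Yes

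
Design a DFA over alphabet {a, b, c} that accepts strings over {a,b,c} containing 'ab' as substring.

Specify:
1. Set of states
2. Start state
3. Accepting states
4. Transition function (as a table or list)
One valid DFA (any DFA recognizing the same language is acceptable):
States: {q0, q1, q2}
Start: q0
Accepting: {q2}
Transitions (accepting states marked with *):
State | a | b | c | Accepting
-----------------------------
q0    | q1 | q0 | q0 |  
q1    | q1 | q2 | q0 |  
q2    | q2 | q2 | q2 | *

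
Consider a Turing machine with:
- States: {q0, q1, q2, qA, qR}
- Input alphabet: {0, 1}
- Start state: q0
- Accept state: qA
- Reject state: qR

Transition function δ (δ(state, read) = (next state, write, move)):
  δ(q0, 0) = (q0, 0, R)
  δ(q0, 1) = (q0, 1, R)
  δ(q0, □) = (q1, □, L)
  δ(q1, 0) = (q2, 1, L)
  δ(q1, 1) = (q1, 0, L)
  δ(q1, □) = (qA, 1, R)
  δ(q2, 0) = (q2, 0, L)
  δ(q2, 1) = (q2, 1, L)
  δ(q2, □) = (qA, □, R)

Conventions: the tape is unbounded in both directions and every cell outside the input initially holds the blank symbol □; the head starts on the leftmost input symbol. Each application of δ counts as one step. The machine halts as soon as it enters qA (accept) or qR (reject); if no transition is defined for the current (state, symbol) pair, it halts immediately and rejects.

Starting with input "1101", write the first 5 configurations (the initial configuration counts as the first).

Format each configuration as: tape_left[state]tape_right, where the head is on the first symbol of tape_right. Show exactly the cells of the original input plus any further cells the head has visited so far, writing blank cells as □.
Step 0: [q0]1101 (head at position 0)
Step 1: δ(q0, 1) = (q0, 1, R)  ⊢  1[q0]101 (head at position 1)
Step 2: δ(q0, 1) = (q0, 1, R)  ⊢  11[q0]01 (head at position 2)
Step 3: δ(q0, 0) = (q0, 0, R)  ⊢  110[q0]1 (head at position 3)
Step 4: δ(q0, 1) = (q0, 1, R)  ⊢  1101[q0]□ (head at position 4)

Final answer: [q0]1101 ⊢ 1[q0]101 ⊢ 11[q0]01 ⊢ 110[q0]1 ⊢ 1101[q0]□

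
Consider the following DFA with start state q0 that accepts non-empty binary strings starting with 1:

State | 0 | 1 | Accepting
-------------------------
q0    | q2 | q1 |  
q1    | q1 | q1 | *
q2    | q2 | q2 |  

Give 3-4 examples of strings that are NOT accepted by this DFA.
Any strings that end in a non-accepting state work; for example:
"001": q0 → q2 → q2 → q2; q2 is not accepting → rejected
"011": q0 → q2 → q2 → q2; q2 is not accepting → rejected
"0001": q0 → q2 → q2 → q2 → q2; q2 is not accepting → rejected
"0010": q0 → q2 → q2 → q2 → q2; q2 is not accepting → rejected

Final answer: "001", "011", "0001", "0010"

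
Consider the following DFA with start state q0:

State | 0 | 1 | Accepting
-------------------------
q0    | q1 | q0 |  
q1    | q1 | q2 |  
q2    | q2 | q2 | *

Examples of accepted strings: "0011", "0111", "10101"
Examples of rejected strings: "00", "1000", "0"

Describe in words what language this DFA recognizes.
binary strings containing '01' as a substring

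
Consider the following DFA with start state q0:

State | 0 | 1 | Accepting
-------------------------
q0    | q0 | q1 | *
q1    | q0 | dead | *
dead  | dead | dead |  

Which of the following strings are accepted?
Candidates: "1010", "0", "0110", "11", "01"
"1010": q0 → q1 → q0 → q1 → q0; q0 is accepting → accepted
"0": q0 → q0; q0 is accepting → accepted
"0110": q0 → q0 → q1 → dead → dead; dead is not accepting → rejected
"11": q0 → q1 → dead; dead is not accepting → rejected
"01": q0 → q0 → q1; q1 is accepting → accepted

Final answer: "1010", "0", "01"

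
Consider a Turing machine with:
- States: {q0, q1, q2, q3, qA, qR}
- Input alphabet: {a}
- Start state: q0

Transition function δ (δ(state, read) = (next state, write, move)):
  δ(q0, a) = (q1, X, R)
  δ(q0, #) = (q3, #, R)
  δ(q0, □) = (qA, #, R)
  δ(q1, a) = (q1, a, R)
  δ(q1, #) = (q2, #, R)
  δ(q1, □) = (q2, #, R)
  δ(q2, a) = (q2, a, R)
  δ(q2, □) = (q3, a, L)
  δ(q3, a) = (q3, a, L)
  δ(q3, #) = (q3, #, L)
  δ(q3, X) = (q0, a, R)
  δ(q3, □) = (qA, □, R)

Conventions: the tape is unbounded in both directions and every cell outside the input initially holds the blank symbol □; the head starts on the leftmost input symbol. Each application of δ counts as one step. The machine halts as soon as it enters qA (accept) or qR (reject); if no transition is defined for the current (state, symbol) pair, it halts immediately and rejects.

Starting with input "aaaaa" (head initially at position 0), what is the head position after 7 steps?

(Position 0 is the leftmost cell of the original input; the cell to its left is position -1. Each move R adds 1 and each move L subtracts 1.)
Step 0: [q0]aaaaa (head at position 0)
Step 1: δ(q0, a) = (q1, X, R)  ⊢  X[q1]aaaa (head at position 1)
Step 2: δ(q1, a) = (q1, a, R)  ⊢  Xa[q1]aaa (head at position 2)
Step 3: δ(q1, a) = (q1, a, R)  ⊢  Xaa[q1]aa (head at position 3)
Step 4: δ(q1, a) = (q1, a, R)  ⊢  Xaaa[q1]a (head at position 4)
Step 5: δ(q1, a) = (q1, a, R)  ⊢  Xaaaa[q1]□ (head at position 5)
Step 6: δ(q1, □) = (q2, #, R)  ⊢  Xaaaa#[q2]□ (head at position 6)
Step 7: δ(q2, □) = (q3, a, L)  ⊢  Xaaaa[q3]#a (head at position 5)
Head position after 7 steps: 5

Final answer: Position 5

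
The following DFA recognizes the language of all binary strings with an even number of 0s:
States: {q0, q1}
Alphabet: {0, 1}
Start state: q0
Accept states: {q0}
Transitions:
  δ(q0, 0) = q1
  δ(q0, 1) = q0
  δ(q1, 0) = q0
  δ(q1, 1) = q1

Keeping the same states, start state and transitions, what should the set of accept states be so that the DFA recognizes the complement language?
The DFA is complete (every state has a transition on every symbol), so the complement
is recognized by the same DFA with accepting and non-accepting states swapped.
Original accept states: {q0}
Complement accept states = All states - Original accept states
= {q0, q1} - {q0}
= {q1}
Complement language: strings with an ODD number of 0s

Final answer: {q1}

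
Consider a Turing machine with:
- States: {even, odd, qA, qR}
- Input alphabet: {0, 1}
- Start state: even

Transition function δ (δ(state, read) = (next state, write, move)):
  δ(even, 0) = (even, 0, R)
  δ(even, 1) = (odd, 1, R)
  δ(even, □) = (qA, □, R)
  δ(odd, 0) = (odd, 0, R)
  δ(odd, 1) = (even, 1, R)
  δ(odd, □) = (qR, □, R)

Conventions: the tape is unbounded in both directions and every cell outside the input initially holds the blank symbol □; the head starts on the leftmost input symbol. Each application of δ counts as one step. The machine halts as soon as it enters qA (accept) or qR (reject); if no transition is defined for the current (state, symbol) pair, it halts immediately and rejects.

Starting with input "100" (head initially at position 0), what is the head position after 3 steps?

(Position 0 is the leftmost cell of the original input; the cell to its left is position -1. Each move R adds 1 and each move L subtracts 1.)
Step 0: [even]100 (head at position 0)
Step 1: δ(even, 1) = (odd, 1, R)  ⊢  1[odd]00 (head at position 1)
Step 2: δ(odd, 0) = (odd, 0, R)  ⊢  10[odd]0 (head at position 2)
Step 3: δ(odd, 0) = (odd, 0, R)  ⊢  100[odd]□ (head at position 3)
Head position after 3 steps: 3

Final answer: Position 3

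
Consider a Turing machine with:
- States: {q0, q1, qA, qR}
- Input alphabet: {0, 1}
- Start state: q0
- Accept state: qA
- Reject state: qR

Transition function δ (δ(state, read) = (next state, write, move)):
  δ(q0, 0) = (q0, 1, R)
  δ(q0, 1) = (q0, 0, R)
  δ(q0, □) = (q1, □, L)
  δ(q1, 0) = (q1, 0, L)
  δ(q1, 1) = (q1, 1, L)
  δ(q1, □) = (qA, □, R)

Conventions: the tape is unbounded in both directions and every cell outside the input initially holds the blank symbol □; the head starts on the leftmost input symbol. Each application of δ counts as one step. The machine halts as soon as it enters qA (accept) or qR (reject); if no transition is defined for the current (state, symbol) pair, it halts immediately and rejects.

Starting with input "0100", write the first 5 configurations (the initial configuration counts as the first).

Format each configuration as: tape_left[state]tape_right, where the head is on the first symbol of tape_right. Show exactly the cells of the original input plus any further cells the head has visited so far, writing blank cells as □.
Step 0: [q0]0100 (head at position 0)
Step 1: δ(q0, 0) = (q0, 1, R)  ⊢  1[q0]100 (head at position 1)
Step 2: δ(q0, 1) = (q0, 0, R)  ⊢  10[q0]00 (head at position 2)
Step 3: δ(q0, 0) = (q0, 1, R)  ⊢  101[q0]0 (head at position 3)
Step 4: δ(q0, 0) = (q0, 1, R)  ⊢  1011[q0]□ (head at position 4)

Final answer: [q0]0100 ⊢ 1[q0]100 ⊢ 10[q0]00 ⊢ 101[q0]0 ⊢ 1011[q0]□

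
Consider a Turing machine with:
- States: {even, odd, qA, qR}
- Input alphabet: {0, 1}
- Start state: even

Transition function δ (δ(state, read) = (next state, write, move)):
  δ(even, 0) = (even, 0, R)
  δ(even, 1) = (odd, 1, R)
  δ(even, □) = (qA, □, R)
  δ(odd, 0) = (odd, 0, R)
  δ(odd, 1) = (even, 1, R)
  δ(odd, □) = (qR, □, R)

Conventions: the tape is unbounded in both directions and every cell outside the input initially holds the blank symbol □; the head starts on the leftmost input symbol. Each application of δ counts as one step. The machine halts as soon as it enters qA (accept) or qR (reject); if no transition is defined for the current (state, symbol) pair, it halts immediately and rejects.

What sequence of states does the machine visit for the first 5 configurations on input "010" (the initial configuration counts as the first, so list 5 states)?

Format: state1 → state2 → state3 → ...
Step 0: [even]010 (head at position 0)
Step 1: δ(even, 0) = (even, 0, R)  ⊢  0[even]10 (head at position 1)
Step 2: δ(even, 1) = (odd, 1, R)  ⊢  01[odd]0 (head at position 2)
Step 3: δ(odd, 0) = (odd, 0, R)  ⊢  010[odd]□ (head at position 3)
Step 4: δ(odd, □) = (qR, □, R)  ⊢  010□[qR]□ (head at position 4)
Reading off the states of these 5 configurations: even → even → odd → odd → qR

Final answer: even → even → odd → odd → qR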